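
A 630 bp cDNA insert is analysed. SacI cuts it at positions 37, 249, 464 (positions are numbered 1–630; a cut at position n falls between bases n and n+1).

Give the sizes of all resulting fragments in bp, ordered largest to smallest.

215, 212, 166, 37 bp

Linear molecule, 3 cuts → 4 fragments:
  37 − 0 = 37 bp
  249 − 37 = 212 bp
  464 − 249 = 215 bp
  630 − 464 = 166 bp
Sorted largest to smallest: 215, 212, 166, 37 bp.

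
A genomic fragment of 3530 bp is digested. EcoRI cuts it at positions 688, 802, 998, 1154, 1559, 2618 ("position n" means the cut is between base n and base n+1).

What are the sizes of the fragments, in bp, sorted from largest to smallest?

Linear molecule, 6 cuts → 7 fragments:
  688 − 0 = 688 bp
  802 − 688 = 114 bp
  998 − 802 = 196 bp
  1154 − 998 = 156 bp
  1559 − 1154 = 405 bp
  2618 − 1559 = 1059 bp
  3530 − 2618 = 912 bp
Sorted largest to smallest: 1059, 912, 688, 405, 196, 156, 114 bp.

1059, 912, 688, 405, 196, 156, 114 bp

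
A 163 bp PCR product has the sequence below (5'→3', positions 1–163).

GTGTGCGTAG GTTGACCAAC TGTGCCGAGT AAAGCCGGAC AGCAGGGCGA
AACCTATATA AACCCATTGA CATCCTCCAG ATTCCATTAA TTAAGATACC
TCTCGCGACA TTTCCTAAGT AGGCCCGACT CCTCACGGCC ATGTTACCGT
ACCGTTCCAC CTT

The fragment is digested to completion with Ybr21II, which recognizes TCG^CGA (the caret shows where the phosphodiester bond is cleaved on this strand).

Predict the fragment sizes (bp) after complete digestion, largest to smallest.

The Ybr21II site (TCGCGA) starts at position 103.
Ybr21II cuts after base 3 of each site, so after position 105.
Linear molecule, 1 cut → 2 fragments:
  1–105 → 105 bp
  106–163 → 58 bp
Sorted largest to smallest: 105, 58 bp.

105, 58 bp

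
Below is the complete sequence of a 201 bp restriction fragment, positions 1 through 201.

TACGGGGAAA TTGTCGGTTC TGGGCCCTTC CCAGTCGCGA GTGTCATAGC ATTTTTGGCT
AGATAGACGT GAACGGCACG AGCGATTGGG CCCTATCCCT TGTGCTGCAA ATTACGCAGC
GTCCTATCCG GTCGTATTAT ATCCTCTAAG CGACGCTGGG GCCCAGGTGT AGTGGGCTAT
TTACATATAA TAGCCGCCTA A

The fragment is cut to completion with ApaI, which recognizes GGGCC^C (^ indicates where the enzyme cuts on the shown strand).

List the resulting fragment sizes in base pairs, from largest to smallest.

71, 66, 38, 26 bp

ApaI sites (GGGCCC) start at positions 22, 88, 159.
ApaI cuts after base 5 of each site (before the last base), so after positions 26, 92, 163.
Linear molecule, 3 cuts → 4 fragments:
  1–26 → 26 bp
  27–92 → 66 bp
  93–163 → 71 bp
  164–201 → 38 bp
Sorted largest to smallest: 71, 66, 38, 26 bp.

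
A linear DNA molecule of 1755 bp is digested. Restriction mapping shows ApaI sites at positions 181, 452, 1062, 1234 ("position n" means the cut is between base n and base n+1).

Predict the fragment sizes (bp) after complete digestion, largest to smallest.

Linear molecule, 4 cuts → 5 fragments:
  181 − 0 = 181 bp
  452 − 181 = 271 bp
  1062 − 452 = 610 bp
  1234 − 1062 = 172 bp
  1755 − 1234 = 521 bp
Sorted largest to smallest: 610, 521, 271, 181, 172 bp.

610, 521, 271, 181, 172 bp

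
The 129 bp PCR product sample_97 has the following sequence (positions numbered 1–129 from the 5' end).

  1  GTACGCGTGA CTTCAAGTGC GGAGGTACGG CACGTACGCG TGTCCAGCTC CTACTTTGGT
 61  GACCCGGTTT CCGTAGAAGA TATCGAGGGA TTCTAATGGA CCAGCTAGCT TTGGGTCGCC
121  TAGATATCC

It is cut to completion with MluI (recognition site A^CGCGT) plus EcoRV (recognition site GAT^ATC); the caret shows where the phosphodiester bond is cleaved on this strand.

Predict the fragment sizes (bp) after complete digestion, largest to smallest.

MluI sites (ACGCGT) start at positions 3, 36.
MluI cuts after the first base of each site, so after positions 3, 36.
EcoRV sites (GATATC) start at positions 79, 123.
EcoRV cuts after base 3 of each site, so after positions 81, 125.
Combined cut positions: 3, 36, 81, 125.
Linear molecule, 4 cuts → 5 fragments:
  1–3 → 3 bp
  4–36 → 33 bp
  37–81 → 45 bp
  82–125 → 44 bp
  126–129 → 4 bp
Sorted largest to smallest: 45, 44, 33, 4, 3 bp.

45, 44, 33, 4, 3 bp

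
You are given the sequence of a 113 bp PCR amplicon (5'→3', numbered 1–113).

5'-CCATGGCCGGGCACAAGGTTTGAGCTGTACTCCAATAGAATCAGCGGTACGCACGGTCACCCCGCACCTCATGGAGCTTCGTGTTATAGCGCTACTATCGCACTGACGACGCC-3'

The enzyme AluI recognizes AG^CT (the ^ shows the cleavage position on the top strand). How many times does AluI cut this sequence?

2

AGCT occurs starting at positions 23, 75.
AluI cuts at 2 sites.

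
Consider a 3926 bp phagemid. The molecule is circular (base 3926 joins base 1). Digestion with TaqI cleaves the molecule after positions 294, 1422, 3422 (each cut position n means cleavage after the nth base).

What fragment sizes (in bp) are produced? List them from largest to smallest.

Circular molecule, 3 cuts → 3 fragments:
  1422 − 294 = 1128 bp
  3422 − 1422 = 2000 bp
  wrap: 3926 − 3422 + 294 = 798 bp
Sorted largest to smallest: 2000, 1128, 798 bp.

2000, 1128, 798 bp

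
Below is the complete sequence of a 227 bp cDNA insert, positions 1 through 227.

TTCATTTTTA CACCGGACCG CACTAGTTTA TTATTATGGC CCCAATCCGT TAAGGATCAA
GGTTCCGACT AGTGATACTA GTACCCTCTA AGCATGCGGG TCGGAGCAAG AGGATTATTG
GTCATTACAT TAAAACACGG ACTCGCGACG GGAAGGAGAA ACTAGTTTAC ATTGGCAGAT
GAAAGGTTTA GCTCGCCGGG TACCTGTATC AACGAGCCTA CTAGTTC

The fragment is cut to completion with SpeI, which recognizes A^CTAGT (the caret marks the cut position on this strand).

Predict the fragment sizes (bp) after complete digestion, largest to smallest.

SpeI sites (ACTAGT) start at positions 22, 68, 77, 161, 220.
SpeI cuts after the first base of each site, so after positions 22, 68, 77, 161, 220.
Linear molecule, 5 cuts → 6 fragments:
  1–22 → 22 bp
  23–68 → 46 bp
  69–77 → 9 bp
  78–161 → 84 bp
  162–220 → 59 bp
  221–227 → 7 bp
Sorted largest to smallest: 84, 59, 46, 22, 9, 7 bp.

84, 59, 46, 22, 9, 7 bp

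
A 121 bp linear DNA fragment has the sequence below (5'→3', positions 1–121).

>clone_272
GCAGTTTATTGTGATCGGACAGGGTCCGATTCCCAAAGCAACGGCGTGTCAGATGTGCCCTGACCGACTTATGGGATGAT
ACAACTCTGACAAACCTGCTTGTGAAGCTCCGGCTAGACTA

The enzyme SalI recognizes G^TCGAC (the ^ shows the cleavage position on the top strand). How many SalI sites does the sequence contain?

No occurrence of GTCGAC is present in the sequence.
SalI does not cut: 0 sites.

0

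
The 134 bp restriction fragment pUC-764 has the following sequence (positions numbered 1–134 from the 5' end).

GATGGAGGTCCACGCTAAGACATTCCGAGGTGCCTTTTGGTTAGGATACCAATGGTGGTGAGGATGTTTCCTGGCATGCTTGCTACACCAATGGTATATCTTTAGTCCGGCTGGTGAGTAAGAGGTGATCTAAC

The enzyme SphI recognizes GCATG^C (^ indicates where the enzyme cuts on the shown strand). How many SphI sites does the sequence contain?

GCATGC occurs starting at position 74.
SphI cuts at 1 site.

1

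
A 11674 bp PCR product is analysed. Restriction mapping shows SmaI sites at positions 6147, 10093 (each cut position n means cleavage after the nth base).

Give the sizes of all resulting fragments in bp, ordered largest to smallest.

6147, 3946, 1581 bp

Linear molecule, 2 cuts → 3 fragments:
  6147 − 0 = 6147 bp
  10093 − 6147 = 3946 bp
  11674 − 10093 = 1581 bp
Sorted largest to smallest: 6147, 3946, 1581 bp.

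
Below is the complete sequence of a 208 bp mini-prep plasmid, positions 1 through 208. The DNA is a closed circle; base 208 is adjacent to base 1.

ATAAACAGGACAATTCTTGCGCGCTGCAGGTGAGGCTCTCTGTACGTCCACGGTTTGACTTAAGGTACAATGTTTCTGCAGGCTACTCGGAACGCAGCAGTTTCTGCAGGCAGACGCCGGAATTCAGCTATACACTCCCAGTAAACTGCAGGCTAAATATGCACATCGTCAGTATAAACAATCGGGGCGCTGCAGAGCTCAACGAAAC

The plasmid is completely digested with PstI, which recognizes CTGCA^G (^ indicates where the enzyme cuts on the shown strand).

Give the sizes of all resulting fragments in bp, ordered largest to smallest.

52, 44, 42, 42, 28 bp

PstI sites (CTGCAG) start at positions 24, 76, 104, 146, 190.
PstI cuts after base 5 of each site (before the last base), so after positions 28, 80, 108, 150, 194.
Circular molecule, 5 cuts → 5 fragments:
  29–80 → 52 bp
  81–108 → 28 bp
  109–150 → 42 bp
  151–194 → 44 bp
  195–208 then 1–28 → 14 + 28 = 42 bp
Sorted largest to smallest: 52, 44, 42, 42, 28 bp.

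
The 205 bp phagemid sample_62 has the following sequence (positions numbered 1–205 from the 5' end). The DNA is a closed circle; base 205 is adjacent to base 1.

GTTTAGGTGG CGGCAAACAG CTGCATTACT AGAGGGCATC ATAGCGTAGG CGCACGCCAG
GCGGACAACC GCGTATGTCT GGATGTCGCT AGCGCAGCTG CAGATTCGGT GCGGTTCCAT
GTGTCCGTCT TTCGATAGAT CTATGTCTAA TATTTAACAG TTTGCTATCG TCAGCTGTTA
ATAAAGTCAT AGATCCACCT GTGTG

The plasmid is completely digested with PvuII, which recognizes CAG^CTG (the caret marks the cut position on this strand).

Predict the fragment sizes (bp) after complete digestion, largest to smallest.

77, 77, 51 bp

PvuII sites (CAGCTG) start at positions 18, 95, 172.
PvuII cuts after base 3 of each site, so after positions 20, 97, 174.
Circular molecule, 3 cuts → 3 fragments:
  21–97 → 77 bp
  98–174 → 77 bp
  175–205 then 1–20 → 31 + 20 = 51 bp
Sorted largest to smallest: 77, 77, 51 bp.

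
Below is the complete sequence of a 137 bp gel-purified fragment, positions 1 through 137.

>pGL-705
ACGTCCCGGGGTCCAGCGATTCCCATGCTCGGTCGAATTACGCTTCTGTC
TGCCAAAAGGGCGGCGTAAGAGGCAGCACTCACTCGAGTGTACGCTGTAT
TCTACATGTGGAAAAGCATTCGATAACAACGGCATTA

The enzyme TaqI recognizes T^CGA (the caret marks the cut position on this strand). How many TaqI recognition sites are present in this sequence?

3

TCGA occurs starting at positions 33, 84, 120.
TaqI cuts at 3 sites.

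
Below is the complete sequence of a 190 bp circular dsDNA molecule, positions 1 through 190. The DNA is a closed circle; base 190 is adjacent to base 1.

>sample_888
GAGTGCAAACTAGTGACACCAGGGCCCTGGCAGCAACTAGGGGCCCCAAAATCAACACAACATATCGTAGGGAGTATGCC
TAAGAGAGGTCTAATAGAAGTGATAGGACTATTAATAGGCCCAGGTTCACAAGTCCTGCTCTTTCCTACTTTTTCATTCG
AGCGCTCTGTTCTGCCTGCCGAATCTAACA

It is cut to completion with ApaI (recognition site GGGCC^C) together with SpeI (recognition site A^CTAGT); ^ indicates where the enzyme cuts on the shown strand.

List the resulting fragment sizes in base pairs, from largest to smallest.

154, 19, 17 bp

ApaI sites (GGGCCC) start at positions 22, 41.
ApaI cuts after base 5 of each site (before the last base), so after positions 26, 45.
The SpeI site (ACTAGT) starts at position 9.
SpeI cuts after the first base of each site, so after position 9.
Combined cut positions: 9, 26, 45.
Circular molecule, 3 cuts → 3 fragments:
  10–26 → 17 bp
  27–45 → 19 bp
  46–190 then 1–9 → 145 + 9 = 154 bp
Sorted largest to smallest: 154, 19, 17 bp.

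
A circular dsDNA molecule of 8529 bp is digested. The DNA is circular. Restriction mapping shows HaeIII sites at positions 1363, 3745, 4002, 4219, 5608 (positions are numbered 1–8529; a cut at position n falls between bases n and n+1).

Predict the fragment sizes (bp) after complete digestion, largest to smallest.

Circular molecule, 5 cuts → 5 fragments:
  3745 − 1363 = 2382 bp
  4002 − 3745 = 257 bp
  4219 − 4002 = 217 bp
  5608 − 4219 = 1389 bp
  wrap: 8529 − 5608 + 1363 = 4284 bp
Sorted largest to smallest: 4284, 2382, 1389, 257, 217 bp.

4284, 2382, 1389, 257, 217 bp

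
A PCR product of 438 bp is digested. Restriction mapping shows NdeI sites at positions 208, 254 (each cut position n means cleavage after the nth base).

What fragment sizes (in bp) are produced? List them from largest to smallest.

208, 184, 46 bp

Linear molecule, 2 cuts → 3 fragments:
  208 − 0 = 208 bp
  254 − 208 = 46 bp
  438 − 254 = 184 bp
Sorted largest to smallest: 208, 184, 46 bp.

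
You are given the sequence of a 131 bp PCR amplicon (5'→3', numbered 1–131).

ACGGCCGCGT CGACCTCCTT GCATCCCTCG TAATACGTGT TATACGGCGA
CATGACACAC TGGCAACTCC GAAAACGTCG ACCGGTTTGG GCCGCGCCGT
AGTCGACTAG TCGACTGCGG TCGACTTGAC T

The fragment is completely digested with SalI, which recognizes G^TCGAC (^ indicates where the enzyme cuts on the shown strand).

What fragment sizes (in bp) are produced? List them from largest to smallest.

SalI sites (GTCGAC) start at positions 9, 77, 102, 110, 120.
SalI cuts after the first base of each site, so after positions 9, 77, 102, 110, 120.
Linear molecule, 5 cuts → 6 fragments:
  1–9 → 9 bp
  10–77 → 68 bp
  78–102 → 25 bp
  103–110 → 8 bp
  111–120 → 10 bp
  121–131 → 11 bp
Sorted largest to smallest: 68, 25, 11, 10, 9, 8 bp.

68, 25, 11, 10, 9, 8 bp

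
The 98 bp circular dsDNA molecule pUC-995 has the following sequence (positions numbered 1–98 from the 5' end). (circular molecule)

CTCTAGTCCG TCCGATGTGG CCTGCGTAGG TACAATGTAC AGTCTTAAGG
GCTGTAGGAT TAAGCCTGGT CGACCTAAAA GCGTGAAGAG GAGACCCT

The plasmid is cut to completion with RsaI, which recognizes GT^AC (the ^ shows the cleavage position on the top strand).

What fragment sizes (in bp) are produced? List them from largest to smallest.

RsaI sites (GTAC) start at positions 30, 37.
RsaI cuts after base 2 of each site, so after positions 31, 38.
Circular molecule, 2 cuts → 2 fragments:
  32–38 → 7 bp
  39–98 then 1–31 → 60 + 31 = 91 bp
Sorted largest to smallest: 91, 7 bp.

91, 7 bp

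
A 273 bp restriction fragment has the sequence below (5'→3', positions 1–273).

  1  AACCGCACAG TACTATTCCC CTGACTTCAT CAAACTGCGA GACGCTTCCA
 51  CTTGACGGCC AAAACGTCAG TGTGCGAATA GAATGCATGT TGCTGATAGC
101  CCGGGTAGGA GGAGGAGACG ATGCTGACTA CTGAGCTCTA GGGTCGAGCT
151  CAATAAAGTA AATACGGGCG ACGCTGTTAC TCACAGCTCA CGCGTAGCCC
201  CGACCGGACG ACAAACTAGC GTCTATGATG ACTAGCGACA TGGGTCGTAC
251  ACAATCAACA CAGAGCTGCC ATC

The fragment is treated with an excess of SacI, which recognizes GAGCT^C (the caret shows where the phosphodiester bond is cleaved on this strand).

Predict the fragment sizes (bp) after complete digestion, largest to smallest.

SacI sites (GAGCTC) start at positions 133, 146.
SacI cuts after base 5 of each site (before the last base), so after positions 137, 150.
Linear molecule, 2 cuts → 3 fragments:
  1–137 → 137 bp
  138–150 → 13 bp
  151–273 → 123 bp
Sorted largest to smallest: 137, 123, 13 bp.

137, 123, 13 bp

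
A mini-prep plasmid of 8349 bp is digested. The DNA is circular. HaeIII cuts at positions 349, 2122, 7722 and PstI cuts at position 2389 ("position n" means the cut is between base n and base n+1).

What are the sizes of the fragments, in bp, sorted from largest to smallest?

5333, 1773, 976, 267 bp

Combined cut positions (sorted): 349, 2122, 2389, 7722.
Circular molecule, 4 cuts → 4 fragments:
  2122 − 349 = 1773 bp
  2389 − 2122 = 267 bp
  7722 − 2389 = 5333 bp
  wrap: 8349 − 7722 + 349 = 976 bp
Sorted largest to smallest: 5333, 1773, 976, 267 bp.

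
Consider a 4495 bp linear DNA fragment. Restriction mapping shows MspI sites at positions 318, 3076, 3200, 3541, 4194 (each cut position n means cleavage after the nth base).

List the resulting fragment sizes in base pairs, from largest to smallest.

2758, 653, 341, 318, 301, 124 bp

Linear molecule, 5 cuts → 6 fragments:
  318 − 0 = 318 bp
  3076 − 318 = 2758 bp
  3200 − 3076 = 124 bp
  3541 − 3200 = 341 bp
  4194 − 3541 = 653 bp
  4495 − 4194 = 301 bp
Sorted largest to smallest: 2758, 653, 341, 318, 301, 124 bp.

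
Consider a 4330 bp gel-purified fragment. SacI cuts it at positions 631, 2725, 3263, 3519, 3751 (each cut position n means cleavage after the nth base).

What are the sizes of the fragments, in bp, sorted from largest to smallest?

Linear molecule, 5 cuts → 6 fragments:
  631 − 0 = 631 bp
  2725 − 631 = 2094 bp
  3263 − 2725 = 538 bp
  3519 − 3263 = 256 bp
  3751 − 3519 = 232 bp
  4330 − 3751 = 579 bp
Sorted largest to smallest: 2094, 631, 579, 538, 256, 232 bp.

2094, 631, 579, 538, 256, 232 bp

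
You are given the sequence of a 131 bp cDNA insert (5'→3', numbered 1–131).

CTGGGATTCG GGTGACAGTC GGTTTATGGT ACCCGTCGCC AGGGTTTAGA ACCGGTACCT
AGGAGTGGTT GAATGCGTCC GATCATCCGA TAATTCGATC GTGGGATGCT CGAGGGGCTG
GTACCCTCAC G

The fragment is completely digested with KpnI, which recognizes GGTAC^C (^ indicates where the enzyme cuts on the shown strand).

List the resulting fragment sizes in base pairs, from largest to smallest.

66, 32, 26, 7 bp

KpnI sites (GGTACC) start at positions 28, 54, 120.
KpnI cuts after base 5 of each site (before the last base), so after positions 32, 58, 124.
Linear molecule, 3 cuts → 4 fragments:
  1–32 → 32 bp
  33–58 → 26 bp
  59–124 → 66 bp
  125–131 → 7 bp
Sorted largest to smallest: 66, 32, 26, 7 bp.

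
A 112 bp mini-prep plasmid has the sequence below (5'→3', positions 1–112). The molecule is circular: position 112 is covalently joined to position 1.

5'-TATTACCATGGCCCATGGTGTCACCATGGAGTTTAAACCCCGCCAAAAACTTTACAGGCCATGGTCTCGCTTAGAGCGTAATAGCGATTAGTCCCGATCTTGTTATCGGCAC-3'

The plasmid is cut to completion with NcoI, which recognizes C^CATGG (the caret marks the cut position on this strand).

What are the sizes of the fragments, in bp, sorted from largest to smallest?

59, 35, 11, 7 bp

NcoI sites (CCATGG) start at positions 6, 13, 24, 59.
NcoI cuts after the first base of each site, so after positions 6, 13, 24, 59.
Circular molecule, 4 cuts → 4 fragments:
  7–13 → 7 bp
  14–24 → 11 bp
  25–59 → 35 bp
  60–112 then 1–6 → 53 + 6 = 59 bp
Sorted largest to smallest: 59, 35, 11, 7 bp.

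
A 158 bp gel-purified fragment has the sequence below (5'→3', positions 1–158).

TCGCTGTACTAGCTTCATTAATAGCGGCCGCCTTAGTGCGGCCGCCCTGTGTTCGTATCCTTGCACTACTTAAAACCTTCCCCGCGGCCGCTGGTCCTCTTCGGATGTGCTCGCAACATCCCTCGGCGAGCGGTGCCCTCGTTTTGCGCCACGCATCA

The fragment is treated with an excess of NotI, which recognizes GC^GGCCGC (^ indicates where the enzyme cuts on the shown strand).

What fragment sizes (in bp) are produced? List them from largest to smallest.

NotI sites (GCGGCCGC) start at positions 24, 38, 84.
NotI cuts after base 2 of each site, so after positions 25, 39, 85.
Linear molecule, 3 cuts → 4 fragments:
  1–25 → 25 bp
  26–39 → 14 bp
  40–85 → 46 bp
  86–158 → 73 bp
Sorted largest to smallest: 73, 46, 25, 14 bp.

73, 46, 25, 14 bp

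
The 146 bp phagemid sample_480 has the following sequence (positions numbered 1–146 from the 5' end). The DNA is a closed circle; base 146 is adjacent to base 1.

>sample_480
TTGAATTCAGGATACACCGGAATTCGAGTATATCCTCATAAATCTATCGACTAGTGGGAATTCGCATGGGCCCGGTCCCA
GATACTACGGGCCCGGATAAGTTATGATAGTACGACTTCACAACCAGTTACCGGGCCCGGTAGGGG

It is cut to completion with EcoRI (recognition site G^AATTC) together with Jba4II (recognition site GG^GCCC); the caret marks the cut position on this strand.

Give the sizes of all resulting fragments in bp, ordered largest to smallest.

EcoRI sites (GAATTC) start at positions 3, 20, 58.
EcoRI cuts after the first base of each site, so after positions 3, 20, 58.
Jba4II sites (GGGCCC) start at positions 68, 89, 133.
Jba4II cuts after base 2 of each site, so after positions 69, 90, 134.
Combined cut positions: 3, 20, 58, 69, 90, 134.
Circular molecule, 6 cuts → 6 fragments:
  4–20 → 17 bp
  21–58 → 38 bp
  59–69 → 11 bp
  70–90 → 21 bp
  91–134 → 44 bp
  135–146 then 1–3 → 12 + 3 = 15 bp
Sorted largest to smallest: 44, 38, 21, 17, 15, 11 bp.

44, 38, 21, 17, 15, 11 bp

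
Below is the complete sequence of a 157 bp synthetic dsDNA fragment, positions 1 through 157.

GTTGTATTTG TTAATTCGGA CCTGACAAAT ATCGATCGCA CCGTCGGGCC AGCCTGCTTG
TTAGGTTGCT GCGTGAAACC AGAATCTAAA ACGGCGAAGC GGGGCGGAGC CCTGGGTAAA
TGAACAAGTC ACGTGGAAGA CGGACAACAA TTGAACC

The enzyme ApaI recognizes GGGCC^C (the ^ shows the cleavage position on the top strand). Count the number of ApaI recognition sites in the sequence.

0

No occurrence of GGGCCC is present in the sequence.
ApaI does not cut: 0 sites.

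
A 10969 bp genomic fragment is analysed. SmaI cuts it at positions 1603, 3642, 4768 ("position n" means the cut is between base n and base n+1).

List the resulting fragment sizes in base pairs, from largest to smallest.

Linear molecule, 3 cuts → 4 fragments:
  1603 − 0 = 1603 bp
  3642 − 1603 = 2039 bp
  4768 − 3642 = 1126 bp
  10969 − 4768 = 6201 bp
Sorted largest to smallest: 6201, 2039, 1603, 1126 bp.

6201, 2039, 1603, 1126 bp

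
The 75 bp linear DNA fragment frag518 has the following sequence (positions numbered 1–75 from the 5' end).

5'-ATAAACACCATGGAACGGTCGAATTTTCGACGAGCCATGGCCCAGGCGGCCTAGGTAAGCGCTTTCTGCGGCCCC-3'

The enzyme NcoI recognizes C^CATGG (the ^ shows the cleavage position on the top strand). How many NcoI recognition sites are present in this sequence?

CCATGG occurs starting at positions 8, 35.
NcoI cuts at 2 sites.

2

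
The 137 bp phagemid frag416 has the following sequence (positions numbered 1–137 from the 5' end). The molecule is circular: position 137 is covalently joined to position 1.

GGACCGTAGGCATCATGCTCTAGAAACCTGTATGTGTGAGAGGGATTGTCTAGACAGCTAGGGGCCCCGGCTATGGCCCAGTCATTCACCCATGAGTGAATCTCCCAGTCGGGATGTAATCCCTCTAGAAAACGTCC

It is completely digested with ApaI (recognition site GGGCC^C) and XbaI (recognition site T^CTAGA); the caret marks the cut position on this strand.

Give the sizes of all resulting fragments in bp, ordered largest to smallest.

The ApaI site (GGGCCC) starts at position 62.
ApaI cuts after base 5 of each site (before the last base), so after position 66.
XbaI sites (TCTAGA) start at positions 19, 49, 124.
XbaI cuts after the first base of each site, so after positions 19, 49, 124.
Combined cut positions: 19, 49, 66, 124.
Circular molecule, 4 cuts → 4 fragments:
  20–49 → 30 bp
  50–66 → 17 bp
  67–124 → 58 bp
  125–137 then 1–19 → 13 + 19 = 32 bp
Sorted largest to smallest: 58, 32, 30, 17 bp.

58, 32, 30, 17 bp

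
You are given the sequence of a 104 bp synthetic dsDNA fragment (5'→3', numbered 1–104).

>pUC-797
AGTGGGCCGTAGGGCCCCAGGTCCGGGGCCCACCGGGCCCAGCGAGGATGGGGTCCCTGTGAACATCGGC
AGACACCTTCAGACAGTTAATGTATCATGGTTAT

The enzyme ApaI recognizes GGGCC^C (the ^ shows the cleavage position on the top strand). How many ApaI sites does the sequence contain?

GGGCCC occurs starting at positions 12, 26, 35.
ApaI cuts at 3 sites.

3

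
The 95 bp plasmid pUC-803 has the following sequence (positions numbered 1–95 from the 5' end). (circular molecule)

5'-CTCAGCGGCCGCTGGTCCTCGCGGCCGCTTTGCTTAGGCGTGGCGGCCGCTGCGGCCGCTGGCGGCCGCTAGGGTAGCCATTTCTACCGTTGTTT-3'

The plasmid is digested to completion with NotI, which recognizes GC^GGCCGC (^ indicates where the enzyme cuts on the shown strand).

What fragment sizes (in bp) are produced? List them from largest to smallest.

NotI sites (GCGGCCGC) start at positions 5, 21, 43, 52, 62.
NotI cuts after base 2 of each site, so after positions 6, 22, 44, 53, 63.
Circular molecule, 5 cuts → 5 fragments:
  7–22 → 16 bp
  23–44 → 22 bp
  45–53 → 9 bp
  54–63 → 10 bp
  64–95 then 1–6 → 32 + 6 = 38 bp
Sorted largest to smallest: 38, 22, 16, 10, 9 bp.

38, 22, 16, 10, 9 bp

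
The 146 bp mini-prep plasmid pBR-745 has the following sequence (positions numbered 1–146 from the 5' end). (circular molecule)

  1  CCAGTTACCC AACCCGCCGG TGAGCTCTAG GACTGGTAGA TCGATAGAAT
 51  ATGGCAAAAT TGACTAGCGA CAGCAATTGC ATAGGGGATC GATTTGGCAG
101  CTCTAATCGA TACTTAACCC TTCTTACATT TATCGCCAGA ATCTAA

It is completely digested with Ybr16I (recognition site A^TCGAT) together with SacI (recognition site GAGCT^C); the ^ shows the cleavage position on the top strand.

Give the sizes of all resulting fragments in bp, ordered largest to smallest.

66, 48, 18, 14 bp

Ybr16I sites (ATCGAT) start at positions 40, 88, 106.
Ybr16I cuts after the first base of each site, so after positions 40, 88, 106.
The SacI site (GAGCTC) starts at position 22.
SacI cuts after base 5 of each site (before the last base), so after position 26.
Combined cut positions: 26, 40, 88, 106.
Circular molecule, 4 cuts → 4 fragments:
  27–40 → 14 bp
  41–88 → 48 bp
  89–106 → 18 bp
  107–146 then 1–26 → 40 + 26 = 66 bp
Sorted largest to smallest: 66, 48, 18, 14 bp.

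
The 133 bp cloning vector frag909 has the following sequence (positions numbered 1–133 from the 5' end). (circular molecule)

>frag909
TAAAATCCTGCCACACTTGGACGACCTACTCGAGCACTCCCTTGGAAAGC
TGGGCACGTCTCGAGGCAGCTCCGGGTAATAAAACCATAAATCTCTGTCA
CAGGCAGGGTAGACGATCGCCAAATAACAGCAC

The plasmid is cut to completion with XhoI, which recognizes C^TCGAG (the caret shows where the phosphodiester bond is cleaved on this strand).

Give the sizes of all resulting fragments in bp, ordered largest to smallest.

XhoI sites (CTCGAG) start at positions 29, 60.
XhoI cuts after the first base of each site, so after positions 29, 60.
Circular molecule, 2 cuts → 2 fragments:
  30–60 → 31 bp
  61–133 then 1–29 → 73 + 29 = 102 bp
Sorted largest to smallest: 102, 31 bp.

102, 31 bp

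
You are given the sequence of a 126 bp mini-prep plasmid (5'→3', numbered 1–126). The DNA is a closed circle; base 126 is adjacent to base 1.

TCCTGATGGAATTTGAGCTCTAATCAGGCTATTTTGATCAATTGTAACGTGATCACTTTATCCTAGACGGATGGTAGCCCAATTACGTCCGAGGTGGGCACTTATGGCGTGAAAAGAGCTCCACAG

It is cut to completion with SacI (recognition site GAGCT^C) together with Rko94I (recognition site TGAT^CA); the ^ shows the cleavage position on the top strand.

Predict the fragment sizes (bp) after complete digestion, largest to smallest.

SacI sites (GAGCTC) start at positions 15, 116.
SacI cuts after base 5 of each site (before the last base), so after positions 19, 120.
Rko94I sites (TGATCA) start at positions 35, 50.
Rko94I cuts after base 4 of each site, so after positions 38, 53.
Combined cut positions: 19, 38, 53, 120.
Circular molecule, 4 cuts → 4 fragments:
  20–38 → 19 bp
  39–53 → 15 bp
  54–120 → 67 bp
  121–126 then 1–19 → 6 + 19 = 25 bp
Sorted largest to smallest: 67, 25, 19, 15 bp.

67, 25, 19, 15 bp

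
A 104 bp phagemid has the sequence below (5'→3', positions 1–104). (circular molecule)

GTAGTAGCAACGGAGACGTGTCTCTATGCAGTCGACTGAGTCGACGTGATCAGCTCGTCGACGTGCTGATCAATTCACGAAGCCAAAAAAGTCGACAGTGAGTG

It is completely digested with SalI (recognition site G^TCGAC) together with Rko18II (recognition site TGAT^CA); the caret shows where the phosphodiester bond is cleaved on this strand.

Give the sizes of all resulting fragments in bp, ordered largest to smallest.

44, 21, 13, 10, 9, 7 bp

SalI sites (GTCGAC) start at positions 31, 40, 57, 91.
SalI cuts after the first base of each site, so after positions 31, 40, 57, 91.
Rko18II sites (TGATCA) start at positions 47, 67.
Rko18II cuts after base 4 of each site, so after positions 50, 70.
Combined cut positions: 31, 40, 50, 57, 70, 91.
Circular molecule, 6 cuts → 6 fragments:
  32–40 → 9 bp
  41–50 → 10 bp
  51–57 → 7 bp
  58–70 → 13 bp
  71–91 → 21 bp
  92–104 then 1–31 → 13 + 31 = 44 bp
Sorted largest to smallest: 44, 21, 13, 10, 9, 7 bp.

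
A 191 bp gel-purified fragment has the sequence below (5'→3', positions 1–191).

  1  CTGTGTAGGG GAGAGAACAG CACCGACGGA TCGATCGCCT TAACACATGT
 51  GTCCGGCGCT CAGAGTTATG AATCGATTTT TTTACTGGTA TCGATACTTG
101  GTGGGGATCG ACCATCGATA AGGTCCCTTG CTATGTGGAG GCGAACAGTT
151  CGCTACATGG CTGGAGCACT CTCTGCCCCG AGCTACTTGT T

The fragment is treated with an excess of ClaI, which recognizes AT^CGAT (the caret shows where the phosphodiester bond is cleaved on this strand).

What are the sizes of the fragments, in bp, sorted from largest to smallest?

76, 42, 31, 24, 18 bp

ClaI sites (ATCGAT) start at positions 30, 72, 90, 114.
ClaI cuts after base 2 of each site, so after positions 31, 73, 91, 115.
Linear molecule, 4 cuts → 5 fragments:
  1–31 → 31 bp
  32–73 → 42 bp
  74–91 → 18 bp
  92–115 → 24 bp
  116–191 → 76 bp
Sorted largest to smallest: 76, 42, 31, 24, 18 bp.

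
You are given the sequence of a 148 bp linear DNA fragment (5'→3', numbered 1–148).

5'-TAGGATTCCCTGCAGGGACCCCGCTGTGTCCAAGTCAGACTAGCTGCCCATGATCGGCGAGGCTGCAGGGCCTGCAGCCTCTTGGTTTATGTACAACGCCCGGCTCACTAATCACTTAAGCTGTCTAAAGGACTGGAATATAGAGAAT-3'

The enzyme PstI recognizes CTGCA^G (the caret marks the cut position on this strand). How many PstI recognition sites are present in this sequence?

CTGCAG occurs starting at positions 10, 63, 72.
PstI cuts at 3 sites.

3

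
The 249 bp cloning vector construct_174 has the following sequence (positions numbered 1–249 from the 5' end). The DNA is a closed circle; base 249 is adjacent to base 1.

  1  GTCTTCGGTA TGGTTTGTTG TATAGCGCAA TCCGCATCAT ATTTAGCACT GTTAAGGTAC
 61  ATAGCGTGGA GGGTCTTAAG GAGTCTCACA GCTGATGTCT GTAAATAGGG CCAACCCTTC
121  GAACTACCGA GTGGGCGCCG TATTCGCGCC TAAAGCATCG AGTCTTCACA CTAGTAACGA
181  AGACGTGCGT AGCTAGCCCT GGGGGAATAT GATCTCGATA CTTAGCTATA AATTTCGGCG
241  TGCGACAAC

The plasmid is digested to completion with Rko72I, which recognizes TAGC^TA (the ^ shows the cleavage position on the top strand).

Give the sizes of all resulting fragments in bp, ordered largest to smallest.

216, 33 bp

Rko72I sites (TAGCTA) start at positions 190, 223.
Rko72I cuts after base 4 of each site, so after positions 193, 226.
Circular molecule, 2 cuts → 2 fragments:
  194–226 → 33 bp
  227–249 then 1–193 → 23 + 193 = 216 bp
Sorted largest to smallest: 216, 33 bp.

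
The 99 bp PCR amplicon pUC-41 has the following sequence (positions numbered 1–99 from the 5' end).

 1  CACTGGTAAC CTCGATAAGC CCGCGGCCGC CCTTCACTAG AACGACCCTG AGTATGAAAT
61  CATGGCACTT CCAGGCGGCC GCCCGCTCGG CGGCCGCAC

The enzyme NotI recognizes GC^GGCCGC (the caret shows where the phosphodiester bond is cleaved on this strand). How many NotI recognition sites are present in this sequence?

GCGGCCGC occurs starting at positions 23, 75, 90.
NotI cuts at 3 sites.

3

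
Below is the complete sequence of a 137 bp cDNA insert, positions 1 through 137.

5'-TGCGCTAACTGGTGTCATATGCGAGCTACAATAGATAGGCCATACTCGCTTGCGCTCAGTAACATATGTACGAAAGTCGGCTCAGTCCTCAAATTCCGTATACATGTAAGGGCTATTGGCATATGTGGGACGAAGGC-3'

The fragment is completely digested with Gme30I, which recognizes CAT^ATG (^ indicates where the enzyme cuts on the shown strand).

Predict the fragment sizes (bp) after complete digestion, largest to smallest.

Gme30I sites (CATATG) start at positions 16, 63, 120.
Gme30I cuts after base 3 of each site, so after positions 18, 65, 122.
Linear molecule, 3 cuts → 4 fragments:
  1–18 → 18 bp
  19–65 → 47 bp
  66–122 → 57 bp
  123–137 → 15 bp
Sorted largest to smallest: 57, 47, 18, 15 bp.

57, 47, 18, 15 bp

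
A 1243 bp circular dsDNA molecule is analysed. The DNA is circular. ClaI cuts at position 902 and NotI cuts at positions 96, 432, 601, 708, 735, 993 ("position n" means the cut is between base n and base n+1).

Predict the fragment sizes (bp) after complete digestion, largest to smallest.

Combined cut positions (sorted): 96, 432, 601, 708, 735, 902, 993.
Circular molecule, 7 cuts → 7 fragments:
  432 − 96 = 336 bp
  601 − 432 = 169 bp
  708 − 601 = 107 bp
  735 − 708 = 27 bp
  902 − 735 = 167 bp
  993 − 902 = 91 bp
  wrap: 1243 − 993 + 96 = 346 bp
Sorted largest to smallest: 346, 336, 169, 167, 107, 91, 27 bp.

346, 336, 169, 167, 107, 91, 27 bp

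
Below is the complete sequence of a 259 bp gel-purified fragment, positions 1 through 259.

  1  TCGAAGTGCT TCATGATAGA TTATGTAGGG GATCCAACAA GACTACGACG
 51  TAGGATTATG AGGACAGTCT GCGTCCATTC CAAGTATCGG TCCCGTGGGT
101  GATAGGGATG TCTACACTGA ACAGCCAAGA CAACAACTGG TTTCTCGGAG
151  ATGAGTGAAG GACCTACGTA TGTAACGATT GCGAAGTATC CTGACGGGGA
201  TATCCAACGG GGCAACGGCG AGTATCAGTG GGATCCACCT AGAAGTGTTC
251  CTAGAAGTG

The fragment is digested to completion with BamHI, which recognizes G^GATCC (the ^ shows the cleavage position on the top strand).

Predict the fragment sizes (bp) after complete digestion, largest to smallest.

201, 30, 28 bp

BamHI sites (GGATCC) start at positions 30, 231.
BamHI cuts after the first base of each site, so after positions 30, 231.
Linear molecule, 2 cuts → 3 fragments:
  1–30 → 30 bp
  31–231 → 201 bp
  232–259 → 28 bp
Sorted largest to smallest: 201, 30, 28 bp.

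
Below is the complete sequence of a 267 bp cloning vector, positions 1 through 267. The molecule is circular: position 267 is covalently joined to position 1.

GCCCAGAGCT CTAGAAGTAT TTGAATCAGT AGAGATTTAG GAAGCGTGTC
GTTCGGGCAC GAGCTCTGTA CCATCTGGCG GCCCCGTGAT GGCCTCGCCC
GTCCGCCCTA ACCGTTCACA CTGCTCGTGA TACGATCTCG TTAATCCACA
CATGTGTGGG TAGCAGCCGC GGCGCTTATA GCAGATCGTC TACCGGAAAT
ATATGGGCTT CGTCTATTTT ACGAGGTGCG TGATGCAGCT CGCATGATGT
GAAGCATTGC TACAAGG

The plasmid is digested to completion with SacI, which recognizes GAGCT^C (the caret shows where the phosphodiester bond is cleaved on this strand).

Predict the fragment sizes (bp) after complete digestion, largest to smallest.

SacI sites (GAGCTC) start at positions 6, 61.
SacI cuts after base 5 of each site (before the last base), so after positions 10, 65.
Circular molecule, 2 cuts → 2 fragments:
  11–65 → 55 bp
  66–267 then 1–10 → 202 + 10 = 212 bp
Sorted largest to smallest: 212, 55 bp.

212, 55 bp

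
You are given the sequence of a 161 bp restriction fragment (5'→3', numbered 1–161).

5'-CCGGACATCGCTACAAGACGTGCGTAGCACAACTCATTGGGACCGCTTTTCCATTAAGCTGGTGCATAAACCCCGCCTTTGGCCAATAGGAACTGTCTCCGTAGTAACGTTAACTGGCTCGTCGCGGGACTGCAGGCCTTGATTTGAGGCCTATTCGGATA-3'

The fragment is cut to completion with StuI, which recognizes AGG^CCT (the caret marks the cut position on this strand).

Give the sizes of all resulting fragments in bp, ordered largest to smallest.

StuI sites (AGGCCT) start at positions 134, 147.
StuI cuts after base 3 of each site, so after positions 136, 149.
Linear molecule, 2 cuts → 3 fragments:
  1–136 → 136 bp
  137–149 → 13 bp
  150–161 → 12 bp
Sorted largest to smallest: 136, 13, 12 bp.

136, 13, 12 bp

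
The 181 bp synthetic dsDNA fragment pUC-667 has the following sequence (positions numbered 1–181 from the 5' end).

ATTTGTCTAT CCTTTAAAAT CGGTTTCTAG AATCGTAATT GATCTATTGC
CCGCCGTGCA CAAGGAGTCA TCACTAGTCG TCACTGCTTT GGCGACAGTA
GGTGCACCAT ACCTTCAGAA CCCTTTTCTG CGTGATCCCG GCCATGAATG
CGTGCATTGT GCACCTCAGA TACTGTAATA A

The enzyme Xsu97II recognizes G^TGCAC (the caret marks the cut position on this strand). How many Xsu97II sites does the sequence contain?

3

GTGCAC occurs starting at positions 56, 102, 159.
Xsu97II cuts at 3 sites.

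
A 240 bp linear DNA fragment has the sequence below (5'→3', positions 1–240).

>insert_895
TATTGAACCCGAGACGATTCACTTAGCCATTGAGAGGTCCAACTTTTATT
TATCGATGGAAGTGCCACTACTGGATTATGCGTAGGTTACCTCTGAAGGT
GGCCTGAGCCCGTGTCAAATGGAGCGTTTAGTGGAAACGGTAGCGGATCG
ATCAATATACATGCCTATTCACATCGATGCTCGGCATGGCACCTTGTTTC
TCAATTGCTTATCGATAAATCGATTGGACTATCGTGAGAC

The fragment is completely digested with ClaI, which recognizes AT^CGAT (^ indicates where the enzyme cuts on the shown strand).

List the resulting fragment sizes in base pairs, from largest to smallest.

95, 53, 38, 26, 20, 8 bp

ClaI sites (ATCGAT) start at positions 52, 147, 173, 211, 219.
ClaI cuts after base 2 of each site, so after positions 53, 148, 174, 212, 220.
Linear molecule, 5 cuts → 6 fragments:
  1–53 → 53 bp
  54–148 → 95 bp
  149–174 → 26 bp
  175–212 → 38 bp
  213–220 → 8 bp
  221–240 → 20 bp
Sorted largest to smallest: 95, 53, 38, 26, 20, 8 bp.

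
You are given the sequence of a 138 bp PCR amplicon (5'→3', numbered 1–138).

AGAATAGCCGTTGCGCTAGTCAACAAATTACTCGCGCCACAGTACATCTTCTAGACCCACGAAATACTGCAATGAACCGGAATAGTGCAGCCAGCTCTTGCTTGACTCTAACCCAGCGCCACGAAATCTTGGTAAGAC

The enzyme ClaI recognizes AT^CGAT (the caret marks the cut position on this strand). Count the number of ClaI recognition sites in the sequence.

0

No occurrence of ATCGAT is present in the sequence.
ClaI does not cut: 0 sites.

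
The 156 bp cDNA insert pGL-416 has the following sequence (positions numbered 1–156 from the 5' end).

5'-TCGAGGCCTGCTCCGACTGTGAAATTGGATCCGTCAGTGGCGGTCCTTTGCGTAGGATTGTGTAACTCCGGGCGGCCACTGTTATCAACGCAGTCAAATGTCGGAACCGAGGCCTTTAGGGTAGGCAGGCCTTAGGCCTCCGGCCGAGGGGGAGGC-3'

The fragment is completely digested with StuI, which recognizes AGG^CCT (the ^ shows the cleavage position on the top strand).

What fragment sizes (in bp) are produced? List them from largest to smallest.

StuI sites (AGGCCT) start at positions 4, 110, 127, 134.
StuI cuts after base 3 of each site, so after positions 6, 112, 129, 136.
Linear molecule, 4 cuts → 5 fragments:
  1–6 → 6 bp
  7–112 → 106 bp
  113–129 → 17 bp
  130–136 → 7 bp
  137–156 → 20 bp
Sorted largest to smallest: 106, 20, 17, 7, 6 bp.

106, 20, 17, 7, 6 bp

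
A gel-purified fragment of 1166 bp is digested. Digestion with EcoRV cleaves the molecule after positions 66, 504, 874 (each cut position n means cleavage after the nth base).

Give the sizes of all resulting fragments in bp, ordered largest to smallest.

438, 370, 292, 66 bp

Linear molecule, 3 cuts → 4 fragments:
  66 − 0 = 66 bp
  504 − 66 = 438 bp
  874 − 504 = 370 bp
  1166 − 874 = 292 bp
Sorted largest to smallest: 438, 370, 292, 66 bp.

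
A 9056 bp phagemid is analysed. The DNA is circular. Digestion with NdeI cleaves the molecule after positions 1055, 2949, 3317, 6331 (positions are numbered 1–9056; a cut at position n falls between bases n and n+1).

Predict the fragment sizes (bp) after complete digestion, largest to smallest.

3780, 3014, 1894, 368 bp

Circular molecule, 4 cuts → 4 fragments:
  2949 − 1055 = 1894 bp
  3317 − 2949 = 368 bp
  6331 − 3317 = 3014 bp
  wrap: 9056 − 6331 + 1055 = 3780 bp
Sorted largest to smallest: 3780, 3014, 1894, 368 bp.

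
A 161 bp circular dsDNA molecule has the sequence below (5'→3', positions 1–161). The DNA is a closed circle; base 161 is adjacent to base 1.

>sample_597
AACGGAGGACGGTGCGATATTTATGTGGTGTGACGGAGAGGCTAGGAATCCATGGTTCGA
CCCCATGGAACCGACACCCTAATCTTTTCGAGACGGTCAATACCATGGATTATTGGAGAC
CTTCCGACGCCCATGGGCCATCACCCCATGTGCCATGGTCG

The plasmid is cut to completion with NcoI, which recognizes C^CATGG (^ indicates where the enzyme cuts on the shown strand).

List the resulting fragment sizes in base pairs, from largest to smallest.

58, 40, 28, 22, 13 bp

NcoI sites (CCATGG) start at positions 50, 63, 103, 131, 153.
NcoI cuts after the first base of each site, so after positions 50, 63, 103, 131, 153.
Circular molecule, 5 cuts → 5 fragments:
  51–63 → 13 bp
  64–103 → 40 bp
  104–131 → 28 bp
  132–153 → 22 bp
  154–161 then 1–50 → 8 + 50 = 58 bp
Sorted largest to smallest: 58, 40, 28, 22, 13 bp.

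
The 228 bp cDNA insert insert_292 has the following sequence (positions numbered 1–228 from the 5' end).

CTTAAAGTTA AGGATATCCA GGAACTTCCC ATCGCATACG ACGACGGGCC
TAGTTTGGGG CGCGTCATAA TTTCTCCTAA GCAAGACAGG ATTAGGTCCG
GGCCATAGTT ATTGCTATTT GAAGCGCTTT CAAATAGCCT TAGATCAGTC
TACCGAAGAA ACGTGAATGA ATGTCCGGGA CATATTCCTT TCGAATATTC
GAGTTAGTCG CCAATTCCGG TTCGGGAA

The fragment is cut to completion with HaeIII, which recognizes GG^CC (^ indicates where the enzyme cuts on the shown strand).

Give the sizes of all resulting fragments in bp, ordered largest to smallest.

126, 54, 48 bp

HaeIII sites (GGCC) start at positions 47, 101.
HaeIII cuts after base 2 of each site, so after positions 48, 102.
Linear molecule, 2 cuts → 3 fragments:
  1–48 → 48 bp
  49–102 → 54 bp
  103–228 → 126 bp
Sorted largest to smallest: 126, 54, 48 bp.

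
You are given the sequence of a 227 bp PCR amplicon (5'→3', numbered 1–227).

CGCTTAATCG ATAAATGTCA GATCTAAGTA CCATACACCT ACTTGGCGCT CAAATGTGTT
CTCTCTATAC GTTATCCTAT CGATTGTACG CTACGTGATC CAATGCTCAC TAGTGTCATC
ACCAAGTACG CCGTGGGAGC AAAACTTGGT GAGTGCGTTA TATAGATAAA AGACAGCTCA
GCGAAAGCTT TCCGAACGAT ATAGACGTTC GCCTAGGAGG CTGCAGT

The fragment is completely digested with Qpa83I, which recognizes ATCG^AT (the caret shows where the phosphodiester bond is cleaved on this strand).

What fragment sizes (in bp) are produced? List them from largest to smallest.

145, 72, 10 bp

Qpa83I sites (ATCGAT) start at positions 7, 79.
Qpa83I cuts after base 4 of each site, so after positions 10, 82.
Linear molecule, 2 cuts → 3 fragments:
  1–10 → 10 bp
  11–82 → 72 bp
  83–227 → 145 bp
Sorted largest to smallest: 145, 72, 10 bp.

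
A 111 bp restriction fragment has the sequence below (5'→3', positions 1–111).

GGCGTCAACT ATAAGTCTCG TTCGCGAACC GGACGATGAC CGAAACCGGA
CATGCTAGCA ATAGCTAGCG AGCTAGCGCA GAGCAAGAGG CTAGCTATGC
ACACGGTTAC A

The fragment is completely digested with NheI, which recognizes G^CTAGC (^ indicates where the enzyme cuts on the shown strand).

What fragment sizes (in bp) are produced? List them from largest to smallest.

54, 21, 18, 10, 8 bp

NheI sites (GCTAGC) start at positions 54, 64, 72, 90.
NheI cuts after the first base of each site, so after positions 54, 64, 72, 90.
Linear molecule, 4 cuts → 5 fragments:
  1–54 → 54 bp
  55–64 → 10 bp
  65–72 → 8 bp
  73–90 → 18 bp
  91–111 → 21 bp
Sorted largest to smallest: 54, 21, 18, 10, 8 bp.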